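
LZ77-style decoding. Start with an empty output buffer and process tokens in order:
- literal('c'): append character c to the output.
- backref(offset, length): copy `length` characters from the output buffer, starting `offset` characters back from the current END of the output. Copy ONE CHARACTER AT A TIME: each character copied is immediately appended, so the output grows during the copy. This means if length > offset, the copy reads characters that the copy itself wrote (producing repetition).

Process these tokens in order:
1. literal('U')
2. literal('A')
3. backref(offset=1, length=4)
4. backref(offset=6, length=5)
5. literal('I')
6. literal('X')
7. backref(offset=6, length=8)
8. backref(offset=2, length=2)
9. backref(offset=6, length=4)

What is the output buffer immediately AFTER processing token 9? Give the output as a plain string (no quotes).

Answer: UAAAAAUAAAAIXAAAAIXAAAAIXAA

Derivation:
Token 1: literal('U'). Output: "U"
Token 2: literal('A'). Output: "UA"
Token 3: backref(off=1, len=4) (overlapping!). Copied 'AAAA' from pos 1. Output: "UAAAAA"
Token 4: backref(off=6, len=5). Copied 'UAAAA' from pos 0. Output: "UAAAAAUAAAA"
Token 5: literal('I'). Output: "UAAAAAUAAAAI"
Token 6: literal('X'). Output: "UAAAAAUAAAAIX"
Token 7: backref(off=6, len=8) (overlapping!). Copied 'AAAAIXAA' from pos 7. Output: "UAAAAAUAAAAIXAAAAIXAA"
Token 8: backref(off=2, len=2). Copied 'AA' from pos 19. Output: "UAAAAAUAAAAIXAAAAIXAAAA"
Token 9: backref(off=6, len=4). Copied 'IXAA' from pos 17. Output: "UAAAAAUAAAAIXAAAAIXAAAAIXAA"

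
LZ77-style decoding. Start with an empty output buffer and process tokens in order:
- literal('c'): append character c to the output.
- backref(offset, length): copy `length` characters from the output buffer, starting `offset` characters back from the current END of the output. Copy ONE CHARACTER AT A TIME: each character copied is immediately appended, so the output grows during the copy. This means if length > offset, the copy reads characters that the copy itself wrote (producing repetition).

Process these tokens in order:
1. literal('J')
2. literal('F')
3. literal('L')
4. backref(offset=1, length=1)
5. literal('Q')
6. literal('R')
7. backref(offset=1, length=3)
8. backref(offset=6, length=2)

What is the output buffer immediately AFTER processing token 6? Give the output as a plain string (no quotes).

Token 1: literal('J'). Output: "J"
Token 2: literal('F'). Output: "JF"
Token 3: literal('L'). Output: "JFL"
Token 4: backref(off=1, len=1). Copied 'L' from pos 2. Output: "JFLL"
Token 5: literal('Q'). Output: "JFLLQ"
Token 6: literal('R'). Output: "JFLLQR"

Answer: JFLLQR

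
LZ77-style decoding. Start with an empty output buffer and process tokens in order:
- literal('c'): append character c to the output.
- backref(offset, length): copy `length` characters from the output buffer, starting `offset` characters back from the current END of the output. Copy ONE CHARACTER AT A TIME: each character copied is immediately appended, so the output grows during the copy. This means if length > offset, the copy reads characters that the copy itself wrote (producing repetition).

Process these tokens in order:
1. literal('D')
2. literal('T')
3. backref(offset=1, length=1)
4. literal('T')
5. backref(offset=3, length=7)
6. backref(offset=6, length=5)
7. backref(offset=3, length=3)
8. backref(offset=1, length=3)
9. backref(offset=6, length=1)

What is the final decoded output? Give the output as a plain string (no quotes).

Answer: DTTTTTTTTTTTTTTTTTTTTTT

Derivation:
Token 1: literal('D'). Output: "D"
Token 2: literal('T'). Output: "DT"
Token 3: backref(off=1, len=1). Copied 'T' from pos 1. Output: "DTT"
Token 4: literal('T'). Output: "DTTT"
Token 5: backref(off=3, len=7) (overlapping!). Copied 'TTTTTTT' from pos 1. Output: "DTTTTTTTTTT"
Token 6: backref(off=6, len=5). Copied 'TTTTT' from pos 5. Output: "DTTTTTTTTTTTTTTT"
Token 7: backref(off=3, len=3). Copied 'TTT' from pos 13. Output: "DTTTTTTTTTTTTTTTTTT"
Token 8: backref(off=1, len=3) (overlapping!). Copied 'TTT' from pos 18. Output: "DTTTTTTTTTTTTTTTTTTTTT"
Token 9: backref(off=6, len=1). Copied 'T' from pos 16. Output: "DTTTTTTTTTTTTTTTTTTTTTT"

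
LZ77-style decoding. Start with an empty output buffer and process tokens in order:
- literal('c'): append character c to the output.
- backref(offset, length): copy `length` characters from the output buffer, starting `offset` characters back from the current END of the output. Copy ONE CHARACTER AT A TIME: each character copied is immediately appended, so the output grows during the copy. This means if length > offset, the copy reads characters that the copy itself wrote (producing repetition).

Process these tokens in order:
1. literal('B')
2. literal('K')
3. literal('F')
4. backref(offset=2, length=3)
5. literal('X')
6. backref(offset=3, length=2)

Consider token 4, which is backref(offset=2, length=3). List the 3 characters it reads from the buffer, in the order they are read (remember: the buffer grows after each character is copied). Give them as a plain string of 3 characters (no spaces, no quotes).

Token 1: literal('B'). Output: "B"
Token 2: literal('K'). Output: "BK"
Token 3: literal('F'). Output: "BKF"
Token 4: backref(off=2, len=3). Buffer before: "BKF" (len 3)
  byte 1: read out[1]='K', append. Buffer now: "BKFK"
  byte 2: read out[2]='F', append. Buffer now: "BKFKF"
  byte 3: read out[3]='K', append. Buffer now: "BKFKFK"

Answer: KFK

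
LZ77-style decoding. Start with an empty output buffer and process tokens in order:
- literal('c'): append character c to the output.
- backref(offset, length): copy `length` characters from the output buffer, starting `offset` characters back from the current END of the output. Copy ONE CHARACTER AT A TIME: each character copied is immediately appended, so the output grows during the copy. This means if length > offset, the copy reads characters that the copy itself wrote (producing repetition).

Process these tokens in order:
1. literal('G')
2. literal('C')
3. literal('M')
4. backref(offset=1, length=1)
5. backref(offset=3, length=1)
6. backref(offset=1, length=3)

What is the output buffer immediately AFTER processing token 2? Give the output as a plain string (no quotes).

Token 1: literal('G'). Output: "G"
Token 2: literal('C'). Output: "GC"

Answer: GC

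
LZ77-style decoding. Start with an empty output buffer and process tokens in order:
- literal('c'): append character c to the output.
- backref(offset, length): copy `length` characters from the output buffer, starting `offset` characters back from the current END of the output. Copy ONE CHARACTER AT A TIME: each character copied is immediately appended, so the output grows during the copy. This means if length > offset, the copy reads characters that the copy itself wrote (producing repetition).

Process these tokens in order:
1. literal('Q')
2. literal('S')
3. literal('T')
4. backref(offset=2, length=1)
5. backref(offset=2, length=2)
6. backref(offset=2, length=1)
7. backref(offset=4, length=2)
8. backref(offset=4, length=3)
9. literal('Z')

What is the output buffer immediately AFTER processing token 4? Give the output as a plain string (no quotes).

Answer: QSTS

Derivation:
Token 1: literal('Q'). Output: "Q"
Token 2: literal('S'). Output: "QS"
Token 3: literal('T'). Output: "QST"
Token 4: backref(off=2, len=1). Copied 'S' from pos 1. Output: "QSTS"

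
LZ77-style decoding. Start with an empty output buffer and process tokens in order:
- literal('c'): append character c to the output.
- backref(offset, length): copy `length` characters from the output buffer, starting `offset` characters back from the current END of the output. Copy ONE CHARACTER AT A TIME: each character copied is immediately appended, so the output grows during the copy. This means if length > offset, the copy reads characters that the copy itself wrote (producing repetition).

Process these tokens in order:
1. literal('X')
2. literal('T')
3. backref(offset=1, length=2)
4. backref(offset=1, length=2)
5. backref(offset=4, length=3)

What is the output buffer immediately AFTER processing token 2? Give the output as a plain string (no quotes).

Answer: XT

Derivation:
Token 1: literal('X'). Output: "X"
Token 2: literal('T'). Output: "XT"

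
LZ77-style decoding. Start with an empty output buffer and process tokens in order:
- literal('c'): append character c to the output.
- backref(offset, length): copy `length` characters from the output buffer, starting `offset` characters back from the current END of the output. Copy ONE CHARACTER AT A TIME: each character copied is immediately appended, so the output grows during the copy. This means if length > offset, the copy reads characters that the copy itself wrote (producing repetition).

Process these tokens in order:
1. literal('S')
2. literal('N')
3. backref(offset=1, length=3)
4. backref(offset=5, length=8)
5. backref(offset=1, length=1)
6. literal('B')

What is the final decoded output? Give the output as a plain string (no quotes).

Answer: SNNNNSNNNNSNNNB

Derivation:
Token 1: literal('S'). Output: "S"
Token 2: literal('N'). Output: "SN"
Token 3: backref(off=1, len=3) (overlapping!). Copied 'NNN' from pos 1. Output: "SNNNN"
Token 4: backref(off=5, len=8) (overlapping!). Copied 'SNNNNSNN' from pos 0. Output: "SNNNNSNNNNSNN"
Token 5: backref(off=1, len=1). Copied 'N' from pos 12. Output: "SNNNNSNNNNSNNN"
Token 6: literal('B'). Output: "SNNNNSNNNNSNNNB"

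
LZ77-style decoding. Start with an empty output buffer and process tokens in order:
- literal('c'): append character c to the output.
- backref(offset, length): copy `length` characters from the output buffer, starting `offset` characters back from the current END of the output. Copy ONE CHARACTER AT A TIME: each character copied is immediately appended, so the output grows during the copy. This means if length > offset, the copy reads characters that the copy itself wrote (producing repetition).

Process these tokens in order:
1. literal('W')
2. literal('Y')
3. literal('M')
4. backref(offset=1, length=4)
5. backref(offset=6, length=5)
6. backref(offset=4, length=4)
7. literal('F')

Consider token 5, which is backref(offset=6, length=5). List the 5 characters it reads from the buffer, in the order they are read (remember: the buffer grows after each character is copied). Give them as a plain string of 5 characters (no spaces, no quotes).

Token 1: literal('W'). Output: "W"
Token 2: literal('Y'). Output: "WY"
Token 3: literal('M'). Output: "WYM"
Token 4: backref(off=1, len=4) (overlapping!). Copied 'MMMM' from pos 2. Output: "WYMMMMM"
Token 5: backref(off=6, len=5). Buffer before: "WYMMMMM" (len 7)
  byte 1: read out[1]='Y', append. Buffer now: "WYMMMMMY"
  byte 2: read out[2]='M', append. Buffer now: "WYMMMMMYM"
  byte 3: read out[3]='M', append. Buffer now: "WYMMMMMYMM"
  byte 4: read out[4]='M', append. Buffer now: "WYMMMMMYMMM"
  byte 5: read out[5]='M', append. Buffer now: "WYMMMMMYMMMM"

Answer: YMMMM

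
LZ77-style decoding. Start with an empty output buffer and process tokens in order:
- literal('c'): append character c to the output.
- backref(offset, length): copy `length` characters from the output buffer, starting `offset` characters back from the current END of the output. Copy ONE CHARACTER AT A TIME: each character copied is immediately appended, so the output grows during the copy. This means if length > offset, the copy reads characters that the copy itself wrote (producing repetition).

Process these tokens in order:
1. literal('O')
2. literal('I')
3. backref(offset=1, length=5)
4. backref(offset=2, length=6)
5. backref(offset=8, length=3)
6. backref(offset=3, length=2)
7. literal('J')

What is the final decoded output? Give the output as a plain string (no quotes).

Token 1: literal('O'). Output: "O"
Token 2: literal('I'). Output: "OI"
Token 3: backref(off=1, len=5) (overlapping!). Copied 'IIIII' from pos 1. Output: "OIIIIII"
Token 4: backref(off=2, len=6) (overlapping!). Copied 'IIIIII' from pos 5. Output: "OIIIIIIIIIIII"
Token 5: backref(off=8, len=3). Copied 'III' from pos 5. Output: "OIIIIIIIIIIIIIII"
Token 6: backref(off=3, len=2). Copied 'II' from pos 13. Output: "OIIIIIIIIIIIIIIIII"
Token 7: literal('J'). Output: "OIIIIIIIIIIIIIIIIIJ"

Answer: OIIIIIIIIIIIIIIIIIJ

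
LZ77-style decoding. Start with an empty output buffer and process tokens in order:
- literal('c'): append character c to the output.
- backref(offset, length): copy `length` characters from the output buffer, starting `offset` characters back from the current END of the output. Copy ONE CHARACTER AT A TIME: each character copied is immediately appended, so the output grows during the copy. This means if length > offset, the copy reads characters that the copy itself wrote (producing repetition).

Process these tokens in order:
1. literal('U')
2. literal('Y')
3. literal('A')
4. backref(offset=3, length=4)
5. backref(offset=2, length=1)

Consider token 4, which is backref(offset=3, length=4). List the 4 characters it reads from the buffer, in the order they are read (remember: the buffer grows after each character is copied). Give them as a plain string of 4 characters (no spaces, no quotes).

Token 1: literal('U'). Output: "U"
Token 2: literal('Y'). Output: "UY"
Token 3: literal('A'). Output: "UYA"
Token 4: backref(off=3, len=4). Buffer before: "UYA" (len 3)
  byte 1: read out[0]='U', append. Buffer now: "UYAU"
  byte 2: read out[1]='Y', append. Buffer now: "UYAUY"
  byte 3: read out[2]='A', append. Buffer now: "UYAUYA"
  byte 4: read out[3]='U', append. Buffer now: "UYAUYAU"

Answer: UYAU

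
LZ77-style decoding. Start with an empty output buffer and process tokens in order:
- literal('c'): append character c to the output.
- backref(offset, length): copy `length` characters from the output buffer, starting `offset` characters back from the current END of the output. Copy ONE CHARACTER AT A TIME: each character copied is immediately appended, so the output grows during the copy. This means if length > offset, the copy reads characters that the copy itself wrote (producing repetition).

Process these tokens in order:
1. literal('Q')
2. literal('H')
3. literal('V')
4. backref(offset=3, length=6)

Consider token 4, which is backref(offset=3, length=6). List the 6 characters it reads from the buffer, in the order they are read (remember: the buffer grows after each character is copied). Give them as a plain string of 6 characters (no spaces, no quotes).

Answer: QHVQHV

Derivation:
Token 1: literal('Q'). Output: "Q"
Token 2: literal('H'). Output: "QH"
Token 3: literal('V'). Output: "QHV"
Token 4: backref(off=3, len=6). Buffer before: "QHV" (len 3)
  byte 1: read out[0]='Q', append. Buffer now: "QHVQ"
  byte 2: read out[1]='H', append. Buffer now: "QHVQH"
  byte 3: read out[2]='V', append. Buffer now: "QHVQHV"
  byte 4: read out[3]='Q', append. Buffer now: "QHVQHVQ"
  byte 5: read out[4]='H', append. Buffer now: "QHVQHVQH"
  byte 6: read out[5]='V', append. Buffer now: "QHVQHVQHV"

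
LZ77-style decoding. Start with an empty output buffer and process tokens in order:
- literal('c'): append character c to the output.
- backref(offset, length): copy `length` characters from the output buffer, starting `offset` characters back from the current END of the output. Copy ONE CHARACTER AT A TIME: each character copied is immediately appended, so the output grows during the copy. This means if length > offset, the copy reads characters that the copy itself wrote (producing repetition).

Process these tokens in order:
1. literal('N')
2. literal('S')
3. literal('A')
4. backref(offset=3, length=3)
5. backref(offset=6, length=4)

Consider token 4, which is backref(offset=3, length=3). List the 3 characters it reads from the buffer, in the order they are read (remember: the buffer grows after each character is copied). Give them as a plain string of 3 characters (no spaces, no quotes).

Answer: NSA

Derivation:
Token 1: literal('N'). Output: "N"
Token 2: literal('S'). Output: "NS"
Token 3: literal('A'). Output: "NSA"
Token 4: backref(off=3, len=3). Buffer before: "NSA" (len 3)
  byte 1: read out[0]='N', append. Buffer now: "NSAN"
  byte 2: read out[1]='S', append. Buffer now: "NSANS"
  byte 3: read out[2]='A', append. Buffer now: "NSANSA"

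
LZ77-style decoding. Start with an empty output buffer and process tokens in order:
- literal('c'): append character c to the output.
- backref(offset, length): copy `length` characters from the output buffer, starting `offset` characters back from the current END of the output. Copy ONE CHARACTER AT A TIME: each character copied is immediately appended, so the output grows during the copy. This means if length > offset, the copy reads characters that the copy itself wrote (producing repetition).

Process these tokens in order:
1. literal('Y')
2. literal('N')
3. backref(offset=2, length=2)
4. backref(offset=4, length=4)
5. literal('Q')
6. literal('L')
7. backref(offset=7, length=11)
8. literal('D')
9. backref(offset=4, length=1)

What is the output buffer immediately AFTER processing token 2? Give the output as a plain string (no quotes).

Answer: YN

Derivation:
Token 1: literal('Y'). Output: "Y"
Token 2: literal('N'). Output: "YN"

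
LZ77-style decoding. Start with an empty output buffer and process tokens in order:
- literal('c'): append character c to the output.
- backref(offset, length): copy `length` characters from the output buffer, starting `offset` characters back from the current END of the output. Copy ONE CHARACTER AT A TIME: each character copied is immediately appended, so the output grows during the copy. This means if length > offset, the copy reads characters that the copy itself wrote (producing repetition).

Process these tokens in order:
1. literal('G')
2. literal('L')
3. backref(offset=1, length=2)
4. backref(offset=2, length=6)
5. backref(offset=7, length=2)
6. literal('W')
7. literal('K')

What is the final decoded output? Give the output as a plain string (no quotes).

Token 1: literal('G'). Output: "G"
Token 2: literal('L'). Output: "GL"
Token 3: backref(off=1, len=2) (overlapping!). Copied 'LL' from pos 1. Output: "GLLL"
Token 4: backref(off=2, len=6) (overlapping!). Copied 'LLLLLL' from pos 2. Output: "GLLLLLLLLL"
Token 5: backref(off=7, len=2). Copied 'LL' from pos 3. Output: "GLLLLLLLLLLL"
Token 6: literal('W'). Output: "GLLLLLLLLLLLW"
Token 7: literal('K'). Output: "GLLLLLLLLLLLWK"

Answer: GLLLLLLLLLLLWK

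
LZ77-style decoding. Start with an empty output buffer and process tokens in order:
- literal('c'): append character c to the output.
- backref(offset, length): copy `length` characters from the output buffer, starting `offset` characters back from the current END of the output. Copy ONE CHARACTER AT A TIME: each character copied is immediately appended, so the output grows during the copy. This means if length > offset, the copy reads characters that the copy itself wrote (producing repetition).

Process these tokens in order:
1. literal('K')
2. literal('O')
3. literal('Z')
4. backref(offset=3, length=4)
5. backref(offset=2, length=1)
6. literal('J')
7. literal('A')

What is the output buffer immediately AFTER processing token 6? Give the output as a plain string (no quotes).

Answer: KOZKOZKZJ

Derivation:
Token 1: literal('K'). Output: "K"
Token 2: literal('O'). Output: "KO"
Token 3: literal('Z'). Output: "KOZ"
Token 4: backref(off=3, len=4) (overlapping!). Copied 'KOZK' from pos 0. Output: "KOZKOZK"
Token 5: backref(off=2, len=1). Copied 'Z' from pos 5. Output: "KOZKOZKZ"
Token 6: literal('J'). Output: "KOZKOZKZJ"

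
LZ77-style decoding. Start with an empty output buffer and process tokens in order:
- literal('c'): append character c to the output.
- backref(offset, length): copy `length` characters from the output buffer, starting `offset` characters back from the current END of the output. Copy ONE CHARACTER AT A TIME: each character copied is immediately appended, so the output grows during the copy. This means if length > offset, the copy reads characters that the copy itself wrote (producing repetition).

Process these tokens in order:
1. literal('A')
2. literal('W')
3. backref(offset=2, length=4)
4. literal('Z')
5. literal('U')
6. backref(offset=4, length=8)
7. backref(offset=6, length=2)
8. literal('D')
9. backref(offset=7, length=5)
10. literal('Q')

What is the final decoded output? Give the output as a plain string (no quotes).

Token 1: literal('A'). Output: "A"
Token 2: literal('W'). Output: "AW"
Token 3: backref(off=2, len=4) (overlapping!). Copied 'AWAW' from pos 0. Output: "AWAWAW"
Token 4: literal('Z'). Output: "AWAWAWZ"
Token 5: literal('U'). Output: "AWAWAWZU"
Token 6: backref(off=4, len=8) (overlapping!). Copied 'AWZUAWZU' from pos 4. Output: "AWAWAWZUAWZUAWZU"
Token 7: backref(off=6, len=2). Copied 'ZU' from pos 10. Output: "AWAWAWZUAWZUAWZUZU"
Token 8: literal('D'). Output: "AWAWAWZUAWZUAWZUZUD"
Token 9: backref(off=7, len=5). Copied 'AWZUZ' from pos 12. Output: "AWAWAWZUAWZUAWZUZUDAWZUZ"
Token 10: literal('Q'). Output: "AWAWAWZUAWZUAWZUZUDAWZUZQ"

Answer: AWAWAWZUAWZUAWZUZUDAWZUZQ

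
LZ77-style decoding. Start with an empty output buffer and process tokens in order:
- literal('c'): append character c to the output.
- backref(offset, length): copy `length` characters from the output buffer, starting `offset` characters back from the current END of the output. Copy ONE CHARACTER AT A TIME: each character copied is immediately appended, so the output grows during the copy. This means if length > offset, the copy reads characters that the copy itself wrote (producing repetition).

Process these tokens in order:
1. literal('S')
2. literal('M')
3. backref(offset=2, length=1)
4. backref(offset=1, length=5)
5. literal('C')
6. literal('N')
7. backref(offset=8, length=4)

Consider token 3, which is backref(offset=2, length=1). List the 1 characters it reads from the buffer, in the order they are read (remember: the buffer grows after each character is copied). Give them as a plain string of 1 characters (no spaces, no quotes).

Token 1: literal('S'). Output: "S"
Token 2: literal('M'). Output: "SM"
Token 3: backref(off=2, len=1). Buffer before: "SM" (len 2)
  byte 1: read out[0]='S', append. Buffer now: "SMS"

Answer: S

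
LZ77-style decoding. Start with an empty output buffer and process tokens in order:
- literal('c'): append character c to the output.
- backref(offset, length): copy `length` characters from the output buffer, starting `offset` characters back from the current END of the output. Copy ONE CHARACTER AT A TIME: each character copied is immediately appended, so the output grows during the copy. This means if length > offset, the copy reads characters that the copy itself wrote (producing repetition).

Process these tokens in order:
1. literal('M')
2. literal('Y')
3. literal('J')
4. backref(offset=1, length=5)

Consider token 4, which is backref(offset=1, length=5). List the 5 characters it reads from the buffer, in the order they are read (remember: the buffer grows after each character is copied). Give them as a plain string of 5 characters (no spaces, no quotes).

Token 1: literal('M'). Output: "M"
Token 2: literal('Y'). Output: "MY"
Token 3: literal('J'). Output: "MYJ"
Token 4: backref(off=1, len=5). Buffer before: "MYJ" (len 3)
  byte 1: read out[2]='J', append. Buffer now: "MYJJ"
  byte 2: read out[3]='J', append. Buffer now: "MYJJJ"
  byte 3: read out[4]='J', append. Buffer now: "MYJJJJ"
  byte 4: read out[5]='J', append. Buffer now: "MYJJJJJ"
  byte 5: read out[6]='J', append. Buffer now: "MYJJJJJJ"

Answer: JJJJJ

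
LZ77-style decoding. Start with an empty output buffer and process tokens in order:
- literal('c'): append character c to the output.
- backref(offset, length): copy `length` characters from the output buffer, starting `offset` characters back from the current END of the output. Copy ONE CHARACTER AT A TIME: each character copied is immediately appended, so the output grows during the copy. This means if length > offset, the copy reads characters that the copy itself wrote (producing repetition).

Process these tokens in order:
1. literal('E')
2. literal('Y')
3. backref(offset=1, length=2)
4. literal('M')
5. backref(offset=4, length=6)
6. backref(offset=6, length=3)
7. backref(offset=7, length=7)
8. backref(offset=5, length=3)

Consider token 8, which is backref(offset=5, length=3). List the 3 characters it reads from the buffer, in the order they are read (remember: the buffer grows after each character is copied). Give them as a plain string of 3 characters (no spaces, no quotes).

Token 1: literal('E'). Output: "E"
Token 2: literal('Y'). Output: "EY"
Token 3: backref(off=1, len=2) (overlapping!). Copied 'YY' from pos 1. Output: "EYYY"
Token 4: literal('M'). Output: "EYYYM"
Token 5: backref(off=4, len=6) (overlapping!). Copied 'YYYMYY' from pos 1. Output: "EYYYMYYYMYY"
Token 6: backref(off=6, len=3). Copied 'YYY' from pos 5. Output: "EYYYMYYYMYYYYY"
Token 7: backref(off=7, len=7). Copied 'YMYYYYY' from pos 7. Output: "EYYYMYYYMYYYYYYMYYYYY"
Token 8: backref(off=5, len=3). Buffer before: "EYYYMYYYMYYYYYYMYYYYY" (len 21)
  byte 1: read out[16]='Y', append. Buffer now: "EYYYMYYYMYYYYYYMYYYYYY"
  byte 2: read out[17]='Y', append. Buffer now: "EYYYMYYYMYYYYYYMYYYYYYY"
  byte 3: read out[18]='Y', append. Buffer now: "EYYYMYYYMYYYYYYMYYYYYYYY"

Answer: YYY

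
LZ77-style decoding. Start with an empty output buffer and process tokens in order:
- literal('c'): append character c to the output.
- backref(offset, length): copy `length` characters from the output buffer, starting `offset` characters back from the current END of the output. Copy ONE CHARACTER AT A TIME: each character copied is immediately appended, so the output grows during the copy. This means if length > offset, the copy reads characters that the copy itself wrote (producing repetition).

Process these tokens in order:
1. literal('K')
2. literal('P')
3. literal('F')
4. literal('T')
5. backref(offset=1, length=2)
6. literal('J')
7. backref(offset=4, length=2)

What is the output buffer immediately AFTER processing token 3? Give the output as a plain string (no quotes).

Answer: KPF

Derivation:
Token 1: literal('K'). Output: "K"
Token 2: literal('P'). Output: "KP"
Token 3: literal('F'). Output: "KPF"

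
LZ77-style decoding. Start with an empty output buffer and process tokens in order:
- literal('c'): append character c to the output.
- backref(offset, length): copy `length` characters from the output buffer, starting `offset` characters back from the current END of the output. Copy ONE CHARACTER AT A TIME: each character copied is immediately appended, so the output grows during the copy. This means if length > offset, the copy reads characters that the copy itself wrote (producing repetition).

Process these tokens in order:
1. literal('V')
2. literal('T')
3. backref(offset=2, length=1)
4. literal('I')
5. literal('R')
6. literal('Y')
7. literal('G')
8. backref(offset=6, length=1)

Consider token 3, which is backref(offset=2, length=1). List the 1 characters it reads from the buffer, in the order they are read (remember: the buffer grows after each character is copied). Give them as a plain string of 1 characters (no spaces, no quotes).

Token 1: literal('V'). Output: "V"
Token 2: literal('T'). Output: "VT"
Token 3: backref(off=2, len=1). Buffer before: "VT" (len 2)
  byte 1: read out[0]='V', append. Buffer now: "VTV"

Answer: V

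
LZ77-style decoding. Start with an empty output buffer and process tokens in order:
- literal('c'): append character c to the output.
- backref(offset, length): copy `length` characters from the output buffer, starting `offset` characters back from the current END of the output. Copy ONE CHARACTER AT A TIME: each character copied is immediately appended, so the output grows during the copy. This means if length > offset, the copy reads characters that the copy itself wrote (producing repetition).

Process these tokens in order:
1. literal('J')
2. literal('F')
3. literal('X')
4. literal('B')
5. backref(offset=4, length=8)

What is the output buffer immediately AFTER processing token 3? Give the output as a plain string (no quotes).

Answer: JFX

Derivation:
Token 1: literal('J'). Output: "J"
Token 2: literal('F'). Output: "JF"
Token 3: literal('X'). Output: "JFX"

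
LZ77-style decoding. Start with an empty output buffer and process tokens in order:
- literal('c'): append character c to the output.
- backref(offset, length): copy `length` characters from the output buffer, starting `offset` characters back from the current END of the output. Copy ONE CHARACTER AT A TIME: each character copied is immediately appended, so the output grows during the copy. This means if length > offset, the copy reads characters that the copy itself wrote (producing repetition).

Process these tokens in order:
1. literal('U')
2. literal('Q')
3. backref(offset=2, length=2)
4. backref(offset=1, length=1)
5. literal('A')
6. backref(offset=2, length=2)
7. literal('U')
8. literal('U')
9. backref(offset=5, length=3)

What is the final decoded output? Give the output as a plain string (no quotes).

Answer: UQUQQAQAUUAQA

Derivation:
Token 1: literal('U'). Output: "U"
Token 2: literal('Q'). Output: "UQ"
Token 3: backref(off=2, len=2). Copied 'UQ' from pos 0. Output: "UQUQ"
Token 4: backref(off=1, len=1). Copied 'Q' from pos 3. Output: "UQUQQ"
Token 5: literal('A'). Output: "UQUQQA"
Token 6: backref(off=2, len=2). Copied 'QA' from pos 4. Output: "UQUQQAQA"
Token 7: literal('U'). Output: "UQUQQAQAU"
Token 8: literal('U'). Output: "UQUQQAQAUU"
Token 9: backref(off=5, len=3). Copied 'AQA' from pos 5. Output: "UQUQQAQAUUAQA"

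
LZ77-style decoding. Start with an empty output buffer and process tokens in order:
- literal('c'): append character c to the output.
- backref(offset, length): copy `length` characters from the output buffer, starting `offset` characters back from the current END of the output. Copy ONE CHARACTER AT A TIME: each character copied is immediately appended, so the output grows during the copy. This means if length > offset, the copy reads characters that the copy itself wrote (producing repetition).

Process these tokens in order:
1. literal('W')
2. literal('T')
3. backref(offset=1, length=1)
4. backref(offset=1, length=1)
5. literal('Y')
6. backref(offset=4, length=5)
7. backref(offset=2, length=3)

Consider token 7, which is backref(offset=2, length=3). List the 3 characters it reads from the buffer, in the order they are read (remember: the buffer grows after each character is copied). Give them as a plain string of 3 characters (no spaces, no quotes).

Token 1: literal('W'). Output: "W"
Token 2: literal('T'). Output: "WT"
Token 3: backref(off=1, len=1). Copied 'T' from pos 1. Output: "WTT"
Token 4: backref(off=1, len=1). Copied 'T' from pos 2. Output: "WTTT"
Token 5: literal('Y'). Output: "WTTTY"
Token 6: backref(off=4, len=5) (overlapping!). Copied 'TTTYT' from pos 1. Output: "WTTTYTTTYT"
Token 7: backref(off=2, len=3). Buffer before: "WTTTYTTTYT" (len 10)
  byte 1: read out[8]='Y', append. Buffer now: "WTTTYTTTYTY"
  byte 2: read out[9]='T', append. Buffer now: "WTTTYTTTYTYT"
  byte 3: read out[10]='Y', append. Buffer now: "WTTTYTTTYTYTY"

Answer: YTY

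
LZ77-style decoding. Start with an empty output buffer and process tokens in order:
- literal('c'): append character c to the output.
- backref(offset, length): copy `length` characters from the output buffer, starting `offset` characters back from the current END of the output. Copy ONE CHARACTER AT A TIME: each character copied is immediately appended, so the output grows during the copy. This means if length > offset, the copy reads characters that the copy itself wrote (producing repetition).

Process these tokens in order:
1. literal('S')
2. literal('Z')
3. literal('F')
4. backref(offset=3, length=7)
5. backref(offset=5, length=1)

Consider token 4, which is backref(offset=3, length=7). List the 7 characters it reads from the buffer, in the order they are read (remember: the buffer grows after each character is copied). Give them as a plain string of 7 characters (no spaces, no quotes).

Token 1: literal('S'). Output: "S"
Token 2: literal('Z'). Output: "SZ"
Token 3: literal('F'). Output: "SZF"
Token 4: backref(off=3, len=7). Buffer before: "SZF" (len 3)
  byte 1: read out[0]='S', append. Buffer now: "SZFS"
  byte 2: read out[1]='Z', append. Buffer now: "SZFSZ"
  byte 3: read out[2]='F', append. Buffer now: "SZFSZF"
  byte 4: read out[3]='S', append. Buffer now: "SZFSZFS"
  byte 5: read out[4]='Z', append. Buffer now: "SZFSZFSZ"
  byte 6: read out[5]='F', append. Buffer now: "SZFSZFSZF"
  byte 7: read out[6]='S', append. Buffer now: "SZFSZFSZFS"

Answer: SZFSZFS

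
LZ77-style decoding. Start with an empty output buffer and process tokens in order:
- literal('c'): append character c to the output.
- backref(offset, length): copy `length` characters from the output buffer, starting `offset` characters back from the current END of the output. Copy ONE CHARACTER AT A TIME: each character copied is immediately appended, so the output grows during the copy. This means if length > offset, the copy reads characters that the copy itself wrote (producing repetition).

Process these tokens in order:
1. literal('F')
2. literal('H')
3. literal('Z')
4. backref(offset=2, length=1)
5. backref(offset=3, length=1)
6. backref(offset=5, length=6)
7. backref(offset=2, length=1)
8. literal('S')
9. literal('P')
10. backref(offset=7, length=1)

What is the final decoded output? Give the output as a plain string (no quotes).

Answer: FHZHHFHZHHFHSPZ

Derivation:
Token 1: literal('F'). Output: "F"
Token 2: literal('H'). Output: "FH"
Token 3: literal('Z'). Output: "FHZ"
Token 4: backref(off=2, len=1). Copied 'H' from pos 1. Output: "FHZH"
Token 5: backref(off=3, len=1). Copied 'H' from pos 1. Output: "FHZHH"
Token 6: backref(off=5, len=6) (overlapping!). Copied 'FHZHHF' from pos 0. Output: "FHZHHFHZHHF"
Token 7: backref(off=2, len=1). Copied 'H' from pos 9. Output: "FHZHHFHZHHFH"
Token 8: literal('S'). Output: "FHZHHFHZHHFHS"
Token 9: literal('P'). Output: "FHZHHFHZHHFHSP"
Token 10: backref(off=7, len=1). Copied 'Z' from pos 7. Output: "FHZHHFHZHHFHSPZ"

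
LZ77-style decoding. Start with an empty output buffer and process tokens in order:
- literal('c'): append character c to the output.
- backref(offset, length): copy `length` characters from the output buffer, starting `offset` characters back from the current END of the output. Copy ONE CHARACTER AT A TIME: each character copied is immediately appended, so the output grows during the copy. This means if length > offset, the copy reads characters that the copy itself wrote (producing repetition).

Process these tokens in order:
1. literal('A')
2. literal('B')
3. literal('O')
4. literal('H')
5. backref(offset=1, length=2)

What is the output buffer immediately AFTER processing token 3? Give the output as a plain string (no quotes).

Answer: ABO

Derivation:
Token 1: literal('A'). Output: "A"
Token 2: literal('B'). Output: "AB"
Token 3: literal('O'). Output: "ABO"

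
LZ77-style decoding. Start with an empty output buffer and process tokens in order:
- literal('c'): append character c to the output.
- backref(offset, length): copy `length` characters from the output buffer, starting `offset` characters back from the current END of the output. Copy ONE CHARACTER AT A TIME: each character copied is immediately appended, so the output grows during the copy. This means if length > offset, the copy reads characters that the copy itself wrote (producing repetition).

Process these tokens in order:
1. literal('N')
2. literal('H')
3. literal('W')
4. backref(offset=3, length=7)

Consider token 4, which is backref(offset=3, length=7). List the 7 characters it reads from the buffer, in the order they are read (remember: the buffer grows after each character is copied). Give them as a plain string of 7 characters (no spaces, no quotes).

Answer: NHWNHWN

Derivation:
Token 1: literal('N'). Output: "N"
Token 2: literal('H'). Output: "NH"
Token 3: literal('W'). Output: "NHW"
Token 4: backref(off=3, len=7). Buffer before: "NHW" (len 3)
  byte 1: read out[0]='N', append. Buffer now: "NHWN"
  byte 2: read out[1]='H', append. Buffer now: "NHWNH"
  byte 3: read out[2]='W', append. Buffer now: "NHWNHW"
  byte 4: read out[3]='N', append. Buffer now: "NHWNHWN"
  byte 5: read out[4]='H', append. Buffer now: "NHWNHWNH"
  byte 6: read out[5]='W', append. Buffer now: "NHWNHWNHW"
  byte 7: read out[6]='N', append. Buffer now: "NHWNHWNHWN"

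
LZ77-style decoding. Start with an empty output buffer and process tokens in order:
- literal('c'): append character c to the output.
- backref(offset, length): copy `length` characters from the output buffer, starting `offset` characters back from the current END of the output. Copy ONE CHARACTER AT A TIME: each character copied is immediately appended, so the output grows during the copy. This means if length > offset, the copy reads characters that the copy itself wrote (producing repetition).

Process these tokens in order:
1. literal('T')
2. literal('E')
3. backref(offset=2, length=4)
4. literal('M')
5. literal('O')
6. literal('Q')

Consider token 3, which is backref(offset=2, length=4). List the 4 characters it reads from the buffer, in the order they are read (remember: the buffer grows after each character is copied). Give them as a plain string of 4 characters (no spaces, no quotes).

Answer: TETE

Derivation:
Token 1: literal('T'). Output: "T"
Token 2: literal('E'). Output: "TE"
Token 3: backref(off=2, len=4). Buffer before: "TE" (len 2)
  byte 1: read out[0]='T', append. Buffer now: "TET"
  byte 2: read out[1]='E', append. Buffer now: "TETE"
  byte 3: read out[2]='T', append. Buffer now: "TETET"
  byte 4: read out[3]='E', append. Buffer now: "TETETE"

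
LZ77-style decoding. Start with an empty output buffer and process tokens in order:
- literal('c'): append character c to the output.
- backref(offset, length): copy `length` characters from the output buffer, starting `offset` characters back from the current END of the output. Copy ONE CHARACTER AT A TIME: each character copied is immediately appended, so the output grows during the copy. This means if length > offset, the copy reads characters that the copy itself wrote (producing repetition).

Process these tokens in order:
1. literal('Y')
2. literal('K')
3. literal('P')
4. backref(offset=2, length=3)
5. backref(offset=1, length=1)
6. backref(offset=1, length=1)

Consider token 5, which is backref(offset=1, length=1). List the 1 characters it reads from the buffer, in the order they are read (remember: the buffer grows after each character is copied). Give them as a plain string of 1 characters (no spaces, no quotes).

Answer: K

Derivation:
Token 1: literal('Y'). Output: "Y"
Token 2: literal('K'). Output: "YK"
Token 3: literal('P'). Output: "YKP"
Token 4: backref(off=2, len=3) (overlapping!). Copied 'KPK' from pos 1. Output: "YKPKPK"
Token 5: backref(off=1, len=1). Buffer before: "YKPKPK" (len 6)
  byte 1: read out[5]='K', append. Buffer now: "YKPKPKK"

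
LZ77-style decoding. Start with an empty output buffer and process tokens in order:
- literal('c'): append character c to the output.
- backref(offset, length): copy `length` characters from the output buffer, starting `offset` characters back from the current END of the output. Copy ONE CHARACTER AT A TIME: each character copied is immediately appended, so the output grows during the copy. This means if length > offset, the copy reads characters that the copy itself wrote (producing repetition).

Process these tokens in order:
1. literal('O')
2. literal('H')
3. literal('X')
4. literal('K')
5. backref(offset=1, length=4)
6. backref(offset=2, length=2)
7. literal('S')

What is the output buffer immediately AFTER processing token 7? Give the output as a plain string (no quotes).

Token 1: literal('O'). Output: "O"
Token 2: literal('H'). Output: "OH"
Token 3: literal('X'). Output: "OHX"
Token 4: literal('K'). Output: "OHXK"
Token 5: backref(off=1, len=4) (overlapping!). Copied 'KKKK' from pos 3. Output: "OHXKKKKK"
Token 6: backref(off=2, len=2). Copied 'KK' from pos 6. Output: "OHXKKKKKKK"
Token 7: literal('S'). Output: "OHXKKKKKKKS"

Answer: OHXKKKKKKKS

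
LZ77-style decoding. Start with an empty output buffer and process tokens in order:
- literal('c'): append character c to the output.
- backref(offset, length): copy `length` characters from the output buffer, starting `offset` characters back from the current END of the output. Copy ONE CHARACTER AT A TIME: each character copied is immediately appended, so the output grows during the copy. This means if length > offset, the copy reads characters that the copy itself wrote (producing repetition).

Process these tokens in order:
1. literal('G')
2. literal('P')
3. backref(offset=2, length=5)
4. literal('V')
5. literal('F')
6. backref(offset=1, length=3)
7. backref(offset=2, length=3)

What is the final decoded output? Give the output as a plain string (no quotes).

Answer: GPGPGPGVFFFFFFF

Derivation:
Token 1: literal('G'). Output: "G"
Token 2: literal('P'). Output: "GP"
Token 3: backref(off=2, len=5) (overlapping!). Copied 'GPGPG' from pos 0. Output: "GPGPGPG"
Token 4: literal('V'). Output: "GPGPGPGV"
Token 5: literal('F'). Output: "GPGPGPGVF"
Token 6: backref(off=1, len=3) (overlapping!). Copied 'FFF' from pos 8. Output: "GPGPGPGVFFFF"
Token 7: backref(off=2, len=3) (overlapping!). Copied 'FFF' from pos 10. Output: "GPGPGPGVFFFFFFF"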